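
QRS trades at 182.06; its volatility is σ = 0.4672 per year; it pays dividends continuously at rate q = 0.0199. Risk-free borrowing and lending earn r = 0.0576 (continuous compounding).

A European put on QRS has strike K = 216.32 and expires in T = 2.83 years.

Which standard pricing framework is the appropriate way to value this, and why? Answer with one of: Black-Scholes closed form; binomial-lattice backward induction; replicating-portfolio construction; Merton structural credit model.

framework: Black-Scholes closed form

Key observation: a European claim on QRS (strike 216.32) — a lognormal (GBM) underlying with constant rate and volatility — has an exact closed-form value; no lattice or capital structure is involved.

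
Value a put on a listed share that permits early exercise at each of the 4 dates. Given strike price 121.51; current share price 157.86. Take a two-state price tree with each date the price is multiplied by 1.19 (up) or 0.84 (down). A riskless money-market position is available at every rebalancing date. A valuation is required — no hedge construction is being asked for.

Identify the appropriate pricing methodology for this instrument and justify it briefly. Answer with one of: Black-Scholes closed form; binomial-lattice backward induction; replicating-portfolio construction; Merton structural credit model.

Key observation: an American put (K = 121.51, S₀ = 157.86) on a 4-date tree has no closed form — the optimal stopping decision is embedded and must be resolved recursively from expiry.

framework: binomial-lattice backward induction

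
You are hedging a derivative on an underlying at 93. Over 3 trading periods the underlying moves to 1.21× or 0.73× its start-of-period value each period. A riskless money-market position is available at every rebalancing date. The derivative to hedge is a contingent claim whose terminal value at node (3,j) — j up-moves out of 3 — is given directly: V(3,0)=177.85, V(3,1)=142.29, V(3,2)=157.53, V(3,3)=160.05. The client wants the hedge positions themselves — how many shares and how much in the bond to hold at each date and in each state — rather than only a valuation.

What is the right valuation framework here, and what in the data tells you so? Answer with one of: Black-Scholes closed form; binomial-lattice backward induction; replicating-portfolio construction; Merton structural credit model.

framework: replicating-portfolio construction

Key observation: the deliverable is the dynamic trading strategy on the 3-step tree (spot 93, moves 1.21 and 0.73), so the valuation must go through the node-by-node replicating-portfolio solve.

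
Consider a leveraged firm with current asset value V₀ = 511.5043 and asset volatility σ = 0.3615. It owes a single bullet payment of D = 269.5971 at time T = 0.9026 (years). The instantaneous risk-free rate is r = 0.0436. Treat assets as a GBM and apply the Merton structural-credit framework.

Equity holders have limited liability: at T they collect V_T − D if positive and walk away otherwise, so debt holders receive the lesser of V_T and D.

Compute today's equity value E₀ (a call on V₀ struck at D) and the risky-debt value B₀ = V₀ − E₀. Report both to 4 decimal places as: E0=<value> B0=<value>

Apply the equity-as-call identities (strike 269.5971, horizon 0.9026 years):
d₁ = [ln(V₀/D) + (r + σ²/2)T] / (σ√T)
   = [ln(511.5043/269.5971) + (0.0436 + 0.5·0.3615²)·0.9026] / (0.3615·√0.9026)
   = [0.640427 + 0.098330] / 0.343444 = 2.151028
d₂ = d₁ − σ√T = 2.151028 − 0.343444 = 1.807584
N(d₁) = 0.984263,  N(d₂) = 0.964664,  e^(−rT) = 0.961411
E₀ = V₀·N(d₁) − D·e^(−rT)·N(d₂)
   = 511.5043·0.984263 − 269.5971·0.961411·0.964664 = 253.419933
B₀ = V₀ − E₀ = 511.5043 − 253.419933 = 258.084367

E0=253.4199 B0=258.0844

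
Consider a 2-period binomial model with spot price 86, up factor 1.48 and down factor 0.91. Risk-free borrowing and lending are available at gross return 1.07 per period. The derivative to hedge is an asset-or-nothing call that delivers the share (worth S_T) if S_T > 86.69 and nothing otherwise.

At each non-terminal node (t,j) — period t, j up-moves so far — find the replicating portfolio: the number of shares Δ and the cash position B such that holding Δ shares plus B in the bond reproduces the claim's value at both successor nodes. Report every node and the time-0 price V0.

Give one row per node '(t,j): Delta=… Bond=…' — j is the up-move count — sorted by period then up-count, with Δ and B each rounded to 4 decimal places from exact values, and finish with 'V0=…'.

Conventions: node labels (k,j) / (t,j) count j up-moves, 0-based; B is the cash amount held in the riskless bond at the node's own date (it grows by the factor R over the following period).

Since d<R<u, set p* = (R−d)/(u−d) = 0.2807; price each node as the discounted p*-expectation of its children.
Terminal payoffs: V(2,0)=0.0000, V(2,1)=115.8248, V(2,2)=188.3744
Node (1,0) S=78.2600: V=(p*·115.8248+(1−p*)·0.0000)/1.07=30.3853; Δ=(115.8248−0.0000)/(115.8248−71.2166)=2.5965; B=V−Δ·S=-172.8161
Node (1,1) S=127.2800: V=(p*·188.3744+(1−p*)·115.8248)/1.07=127.2800; Δ=(188.3744−115.8248)/(188.3744−115.8248)=1.0000; B=V−Δ·S=0.0000
Node (0,0) S=86.0000: V=(p*·127.2800+(1−p*)·30.3853)/1.07=53.8166; Δ=(127.2800−30.3853)/(127.2800−78.2600)=1.9766; B=V−Δ·S=-116.1742
Check: Δ(0,0)·S0 + B(0,0) = 53.8166 = V0.

(0,0): Delta=1.9766 Bond=-116.1742
(1,0): Delta=2.5965 Bond=-172.8161
(1,1): Delta=1.0000 Bond=0.0000
V0=53.8166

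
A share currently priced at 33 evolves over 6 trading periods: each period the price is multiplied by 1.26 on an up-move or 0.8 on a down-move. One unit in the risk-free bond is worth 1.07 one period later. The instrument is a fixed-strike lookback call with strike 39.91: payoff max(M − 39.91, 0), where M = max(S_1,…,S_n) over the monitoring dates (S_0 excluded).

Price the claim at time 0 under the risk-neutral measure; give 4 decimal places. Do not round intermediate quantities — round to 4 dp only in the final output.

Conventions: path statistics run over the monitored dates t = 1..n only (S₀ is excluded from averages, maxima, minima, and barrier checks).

price = 13.1423

Under the martingale measure an up-move has probability p* = 0.5870; value the claim as the probability-weighted average of per-path payoffs, discounted 6 periods at R = 1.07.
Enumerate all 2^6 = 64 price paths (U = up ×1.26, D = down ×0.8); each path with k up-moves has probability p*^k·(1−p*)^(6−k).
DDDDDD: M=26.4000, payoff=0.0000, prob=0.004966
UDDDDD: M=41.5800, payoff=1.6700, prob=0.007056
DUDDDD: M=33.2640, payoff=0.0000, prob=0.007056
UUDDDD: M=52.3908, payoff=12.4808, prob=0.010028
DDUDDD: M=26.6112, payoff=0.0000, prob=0.007056
UDUDDD: M=41.9126, payoff=2.0026, prob=0.010028
DUUDDD: M=41.9126, payoff=2.0026, prob=0.010028
UUUDDD: M=66.0124, payoff=26.1024, prob=0.014250
DDDUDD: M=26.4000, payoff=0.0000, prob=0.007056
UDDUDD: M=41.5800, payoff=1.6700, prob=0.010028
DUDUDD: M=33.5301, payoff=0.0000, prob=0.010028
UUDUDD: M=52.8099, payoff=12.8999, prob=0.014250
DDUUDD: M=33.5301, payoff=0.0000, prob=0.010028
UDUUDD: M=52.8099, payoff=12.8999, prob=0.014250
DUUUDD: M=52.8099, payoff=12.8999, prob=0.014250
UUUUDD: M=83.1756, payoff=43.2656, prob=0.020250
DDDDUD: M=26.4000, payoff=0.0000, prob=0.007056
UDDDUD: M=41.5800, payoff=1.6700, prob=0.010028
DUDDUD: M=33.2640, payoff=0.0000, prob=0.010028
UUDDUD: M=52.3908, payoff=12.4808, prob=0.014250
DDUDUD: M=26.8241, payoff=0.0000, prob=0.010028
UDUDUD: M=42.2479, payoff=2.3379, prob=0.014250
DUUDUD: M=42.2479, payoff=2.3379, prob=0.014250
UUUDUD: M=66.5405, payoff=26.6305, prob=0.020250
DDDUUD: M=26.8241, payoff=0.0000, prob=0.010028
UDDUUD: M=42.2479, payoff=2.3379, prob=0.014250
DUDUUD: M=42.2479, payoff=2.3379, prob=0.014250
UUDUUD: M=66.5405, payoff=26.6305, prob=0.020250
DDUUUD: M=42.2479, payoff=2.3379, prob=0.014250
UDUUUD: M=66.5405, payoff=26.6305, prob=0.020250
DUUUUD: M=66.5405, payoff=26.6305, prob=0.020250
UUUUUD: M=104.8013, payoff=64.8913, prob=0.028776
DDDDDU: M=26.4000, payoff=0.0000, prob=0.007056
UDDDDU: M=41.5800, payoff=1.6700, prob=0.010028
DUDDDU: M=33.2640, payoff=0.0000, prob=0.010028
UUDDDU: M=52.3908, payoff=12.4808, prob=0.014250
DDUDDU: M=26.6112, payoff=0.0000, prob=0.010028
UDUDDU: M=41.9126, payoff=2.0026, prob=0.014250
DUUDDU: M=41.9126, payoff=2.0026, prob=0.014250
UUUDDU: M=66.0124, payoff=26.1024, prob=0.020250
DDDUDU: M=26.4000, payoff=0.0000, prob=0.010028
UDDUDU: M=41.5800, payoff=1.6700, prob=0.014250
DUDUDU: M=33.7984, payoff=0.0000, prob=0.014250
UUDUDU: M=53.2324, payoff=13.3224, prob=0.020250
DDUUDU: M=33.7984, payoff=0.0000, prob=0.014250
UDUUDU: M=53.2324, payoff=13.3224, prob=0.020250
DUUUDU: M=53.2324, payoff=13.3224, prob=0.020250
UUUUDU: M=83.8410, payoff=43.9310, prob=0.028776
DDDDUU: M=26.4000, payoff=0.0000, prob=0.010028
UDDDUU: M=41.5800, payoff=1.6700, prob=0.014250
DUDDUU: M=33.7984, payoff=0.0000, prob=0.014250
UUDDUU: M=53.2324, payoff=13.3224, prob=0.020250
DDUDUU: M=33.7984, payoff=0.0000, prob=0.014250
UDUDUU: M=53.2324, payoff=13.3224, prob=0.020250
DUUDUU: M=53.2324, payoff=13.3224, prob=0.020250
UUUDUU: M=83.8410, payoff=43.9310, prob=0.028776
DDDUUU: M=33.7984, payoff=0.0000, prob=0.014250
UDDUUU: M=53.2324, payoff=13.3224, prob=0.020250
DUDUUU: M=53.2324, payoff=13.3224, prob=0.020250
UUDUUU: M=83.8410, payoff=43.9310, prob=0.028776
DDUUUU: M=53.2324, payoff=13.3224, prob=0.020250
UDUUUU: M=83.8410, payoff=43.9310, prob=0.028776
DUUUUU: M=83.8410, payoff=43.9310, prob=0.028776
UUUUUU: M=132.0496, payoff=92.1396, prob=0.040892
Price = Σ prob·payoff / R^6 = 19.723099 / 1.500730 = 13.1423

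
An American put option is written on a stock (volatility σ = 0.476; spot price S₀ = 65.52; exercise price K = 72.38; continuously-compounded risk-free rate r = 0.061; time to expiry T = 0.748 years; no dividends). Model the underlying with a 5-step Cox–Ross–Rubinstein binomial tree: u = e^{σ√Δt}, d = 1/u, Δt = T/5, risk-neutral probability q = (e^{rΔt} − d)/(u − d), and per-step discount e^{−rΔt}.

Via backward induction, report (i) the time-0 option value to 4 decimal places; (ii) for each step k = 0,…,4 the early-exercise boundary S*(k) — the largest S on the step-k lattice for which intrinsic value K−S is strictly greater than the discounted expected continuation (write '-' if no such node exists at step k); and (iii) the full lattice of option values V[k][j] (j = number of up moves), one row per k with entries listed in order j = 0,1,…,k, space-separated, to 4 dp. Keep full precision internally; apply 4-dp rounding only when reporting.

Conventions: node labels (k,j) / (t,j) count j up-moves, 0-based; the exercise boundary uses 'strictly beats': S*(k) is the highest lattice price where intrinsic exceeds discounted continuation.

params: Δt=0.14960 u=1.20215 d=0.83185 q=0.47886 e^(-rΔt)=0.99092
t_5 payoffs: 46.2831 34.6660 17.8775 0.0000 0.0000 0.0000
t_4: node(4,0) S=31.3722 payoff=41.0078 vs cont=40.3503 → 41.0078 [stop]  node(4,1) S=45.3377 payoff=27.0423 vs cont=26.3848 → 27.0423 [stop]  node(4,2) S=65.5200 payoff=6.8600 vs cont=9.2320 → 9.2320 [wait]  node(4,3) S=94.6865 payoff=0.0000 vs cont=0.0000 → 0.0000 [wait]  node(4,4) S=136.8366 payoff=0.0000 vs cont=0.0000 → 0.0000 [wait]  ⇒ S*(4)=45.3377
t_3: node(3,0) S=37.7140 payoff=34.6660 vs cont=34.0085 → 34.6660 [stop]  node(3,1) S=54.5025 payoff=17.8775 vs cont=18.3455 → 18.3455 [wait]  node(3,2) S=78.7646 payoff=0.0000 vs cont=4.7675 → 4.7675 [wait]  node(3,3) S=113.8270 payoff=0.0000 vs cont=0.0000 → 0.0000 [wait]  ⇒ S*(3)=37.7140
t_2: node(2,0) S=45.3377 payoff=27.0423 vs cont=26.6069 → 27.0423 [stop]  node(2,1) S=65.5200 payoff=6.8600 vs cont=11.7360 → 11.7360 [wait]  node(2,2) S=94.6865 payoff=0.0000 vs cont=2.4620 → 2.4620 [wait]  ⇒ S*(2)=45.3377
t_1: node(1,0) S=54.5025 payoff=17.8775 vs cont=19.5336 → 19.5336 [wait]  node(1,1) S=78.7646 payoff=0.0000 vs cont=7.2288 → 7.2288 [wait]  ⇒ S*(1)=-
t_0: node(0,0) S=65.5200 payoff=6.8600 vs cont=13.5174 → 13.5174 [wait]  ⇒ S*(0)=-

price = 13.5174
boundary = - - 45.3377 37.7140 45.3377
tree:
13.5174
19.5336 7.2288
27.0423 11.7360 2.4620
34.6660 18.3455 4.7675 0.0000
41.0078 27.0423 9.2320 0.0000 0.0000
46.2831 34.6660 17.8775 0.0000 0.0000 0.0000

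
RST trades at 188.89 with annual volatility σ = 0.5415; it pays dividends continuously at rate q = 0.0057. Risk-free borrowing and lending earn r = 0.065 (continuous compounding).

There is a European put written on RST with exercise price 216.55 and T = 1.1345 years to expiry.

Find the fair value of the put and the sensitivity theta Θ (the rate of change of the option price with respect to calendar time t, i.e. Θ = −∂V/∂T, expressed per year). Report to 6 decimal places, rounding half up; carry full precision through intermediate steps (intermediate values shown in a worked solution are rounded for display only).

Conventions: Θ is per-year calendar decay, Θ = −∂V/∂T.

price = 51.173219
Θ = -10.616738

σ√T = 0.5415·√1.1345 = 0.576767
d₁ = (ln(S/K) + (r−q+σ²/2)T) / (σ√T) = (ln(188.89/216.55) + (0.065−0.0057+0.5415²/2)·1.1345) / 0.576767 = (-0.136657 + 0.233606) / 0.576767 = 0.168091
d₂ = d₁ − σ√T = 0.168091 − 0.576767 = -0.408676
e^{−rT} = 0.928911
e^{−qT} = 0.993554
N(−d₁) = 0.433256,  N(−d₂) = 0.658611
Put price V = K·e^{−rT}·N(−d₂) − S·e^{−qT}·N(−d₁) = 132.483390 − 81.310172 = 51.173219
φ(d₁) = (1/√(2π))·e^{−d₁²/2} = 0.393346
Θ = −S·e^{−qT}·φ(d₁)·σ/(2√T) − q·S·e^{−qT}·N(−d₁) + r·K·e^{−rT}·N(−d₂) = −18.764690 − 0.463468 + 8.611420 = -10.616738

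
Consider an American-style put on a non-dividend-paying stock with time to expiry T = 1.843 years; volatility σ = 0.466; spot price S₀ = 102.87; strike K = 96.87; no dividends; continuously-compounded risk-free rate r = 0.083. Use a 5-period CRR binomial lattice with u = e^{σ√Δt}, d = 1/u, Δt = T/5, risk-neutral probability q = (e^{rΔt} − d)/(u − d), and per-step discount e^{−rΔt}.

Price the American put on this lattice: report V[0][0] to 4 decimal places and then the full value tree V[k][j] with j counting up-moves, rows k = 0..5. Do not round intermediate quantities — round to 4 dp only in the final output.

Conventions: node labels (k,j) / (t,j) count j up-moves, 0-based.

price = 16.8321
tree:
16.8321
25.9035 8.2383
38.4519 14.1839 2.4264
52.8473 23.7920 4.8476 0.0000
63.6953 38.4519 9.6849 0.0000 0.0000
71.8702 52.8473 19.3492 0.0000 0.0000 0.0000

Δt=0.36860, u=1.32700, d=0.75358, q=0.48392, disc=e^(-rΔt)=0.96987
k=5 terminal: V=max(K-S,0) → 71.8702 52.8473 19.3492 0.0000 0.0000 0.0000
k=4: j=0 S=33.1747 intr=63.6953 cont=60.7766 V=63.6953[EX]; j=1 S=58.4181 intr=38.4519 cont=35.5331 V=38.4519[EX]; j=2 S=102.8700 intr=0.0000 cont=9.6849 V=9.6849[hold]; j=3 S=181.1465 intr=0.0000 cont=0.0000 V=0.0000[hold]; j=4 S=318.9856 intr=0.0000 cont=0.0000 V=0.0000[hold]
k=3: j=0 S=44.0227 intr=52.8473 cont=49.9285 V=52.8473[EX]; j=1 S=77.5208 intr=19.3492 cont=23.7920 V=23.7920[hold]; j=2 S=136.5084 intr=0.0000 cont=4.8476 V=4.8476[hold]; j=3 S=240.3812 intr=0.0000 cont=0.0000 V=0.0000[hold]
k=2: j=0 S=58.4181 intr=38.4519 cont=37.6183 V=38.4519[EX]; j=1 S=102.8700 intr=0.0000 cont=14.1839 V=14.1839[hold]; j=2 S=181.1465 intr=0.0000 cont=2.4264 V=2.4264[hold]
k=1: j=0 S=77.5208 intr=19.3492 cont=25.9035 V=25.9035[hold]; j=1 S=136.5084 intr=0.0000 cont=8.2383 V=8.2383[hold]
k=0: j=0 S=102.8700 intr=0.0000 cont=16.8321 V=16.8321[hold]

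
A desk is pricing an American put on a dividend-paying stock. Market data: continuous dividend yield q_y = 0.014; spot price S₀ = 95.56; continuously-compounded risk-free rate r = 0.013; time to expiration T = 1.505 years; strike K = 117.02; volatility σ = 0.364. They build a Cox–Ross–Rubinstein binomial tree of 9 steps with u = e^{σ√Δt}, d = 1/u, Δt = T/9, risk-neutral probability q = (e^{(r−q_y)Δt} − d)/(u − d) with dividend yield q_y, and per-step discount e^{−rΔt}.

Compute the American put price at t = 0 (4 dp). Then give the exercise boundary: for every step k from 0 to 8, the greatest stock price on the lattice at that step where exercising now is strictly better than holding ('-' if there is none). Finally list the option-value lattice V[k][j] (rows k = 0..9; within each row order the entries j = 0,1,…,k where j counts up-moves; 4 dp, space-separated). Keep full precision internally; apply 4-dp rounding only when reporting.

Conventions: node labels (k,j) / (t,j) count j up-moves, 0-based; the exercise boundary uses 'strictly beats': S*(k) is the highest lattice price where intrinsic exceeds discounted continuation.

Δt=0.16722, u=1.16050, d=0.86170, q=0.46230, disc=e^(-rΔt)=0.99783
k=9 terminal: V=max(K-S,0) → 91.9892 83.3096 71.6203 55.8776 34.6761 6.1227 0.0000 0.0000 0.0000 0.0000
k=8: j=0 S=29.0482 intr=87.9718 cont=87.7856 V=87.9718[EX]; j=1 S=39.1208 intr=77.8992 cont=77.7365 V=77.8992[EX]; j=2 S=52.6863 intr=64.3337 cont=64.2028 V=64.3337[EX]; j=3 S=70.9556 intr=46.0644 cont=45.9762 V=46.0644[EX]; j=4 S=95.5600 intr=21.4600 cont=21.4293 V=21.4600[EX]; j=5 S=128.6961 intr=0.0000 cont=3.2851 V=3.2851[hold]; j=6 S=173.3224 intr=0.0000 cont=0.0000 V=0.0000[hold]; j=7 S=233.4233 intr=0.0000 cont=0.0000 V=0.0000[hold]; j=8 S=314.3645 intr=0.0000 cont=0.0000 V=0.0000[hold]  S*(8)=95.5600
k=7: j=0 S=33.7104 intr=83.3096 cont=83.1343 V=83.3096[EX]; j=1 S=45.3997 intr=71.6203 cont=71.4724 V=71.6203[EX]; j=2 S=61.1424 intr=55.8776 cont=55.7665 V=55.8776[EX]; j=3 S=82.3439 intr=34.6761 cont=34.6145 V=34.6761[EX]; j=4 S=110.8973 intr=6.1227 cont=13.0294 V=13.0294[hold]; j=5 S=149.3517 intr=0.0000 cont=1.7626 V=1.7626[hold]; j=6 S=201.1405 intr=0.0000 cont=0.0000 V=0.0000[hold]; j=7 S=270.8874 intr=0.0000 cont=0.0000 V=0.0000[hold]  S*(7)=82.3439
k=6: j=0 S=39.1208 intr=77.8992 cont=77.7365 V=77.8992[EX]; j=1 S=52.6863 intr=64.3337 cont=64.2028 V=64.3337[EX]; j=2 S=70.9556 intr=46.0644 cont=45.9762 V=46.0644[EX]; j=3 S=95.5600 intr=21.4600 cont=24.6154 V=24.6154[hold]; j=4 S=128.6961 intr=0.0000 cont=7.8038 V=7.8038[hold]; j=5 S=173.3224 intr=0.0000 cont=0.9457 V=0.9457[hold]; j=6 S=233.4233 intr=0.0000 cont=0.0000 V=0.0000[hold]  S*(6)=70.9556
k=5: j=0 S=45.3997 intr=71.6203 cont=71.4724 V=71.6203[EX]; j=1 S=61.1424 intr=55.8776 cont=55.7665 V=55.8776[EX]; j=2 S=82.3439 intr=34.6761 cont=36.0701 V=36.0701[hold]; j=3 S=110.8973 intr=6.1227 cont=16.8069 V=16.8069[hold]; j=4 S=149.3517 intr=0.0000 cont=4.6233 V=4.6233[hold]; j=5 S=201.1405 intr=0.0000 cont=0.5074 V=0.5074[hold]  S*(5)=61.1424
k=4: j=0 S=52.6863 intr=64.3337 cont=64.2028 V=64.3337[EX]; j=1 S=70.9556 intr=46.0644 cont=46.6192 V=46.6192[hold]; j=2 S=95.5600 intr=21.4600 cont=27.1058 V=27.1058[hold]; j=3 S=128.6961 intr=0.0000 cont=11.1502 V=11.1502[hold]; j=4 S=173.3224 intr=0.0000 cont=2.7146 V=2.7146[hold]  S*(4)=52.6863
k=3: j=0 S=61.1424 intr=55.8776 cont=56.0225 V=56.0225[hold]; j=1 S=82.3439 intr=34.6761 cont=37.5166 V=37.5166[hold]; j=2 S=110.8973 intr=6.1227 cont=19.6867 V=19.6867[hold]; j=3 S=149.3517 intr=0.0000 cont=7.2347 V=7.2347[hold]  S*(3)=-
k=2: j=0 S=70.9556 intr=46.0644 cont=47.3642 V=47.3642[hold]; j=1 S=95.5600 intr=21.4600 cont=29.2103 V=29.2103[hold]; j=2 S=128.6961 intr=0.0000 cont=13.8999 V=13.8999[hold]  S*(2)=-
k=1: j=0 S=82.3439 intr=34.6761 cont=38.8871 V=38.8871[hold]; j=1 S=110.8973 intr=6.1227 cont=22.0843 V=22.0843[hold]  S*(1)=-
k=0: j=0 S=95.5600 intr=21.4600 cont=31.0516 V=31.0516[hold]  S*(0)=-

price = 31.0516
boundary = - - - - 52.6863 61.1424 70.9556 82.3439 95.5600
tree:
31.0516
38.8871 22.0843
47.3642 29.2103 13.8999
56.0225 37.5166 19.6867 7.2347
64.3337 46.6192 27.1058 11.1502 2.7146
71.6203 55.8776 36.0701 16.8069 4.6233 0.5074
77.8992 64.3337 46.0644 24.6154 7.8038 0.9457 0.0000
83.3096 71.6203 55.8776 34.6761 13.0294 1.7626 0.0000 0.0000
87.9718 77.8992 64.3337 46.0644 21.4600 3.2851 0.0000 0.0000 0.0000
91.9892 83.3096 71.6203 55.8776 34.6761 6.1227 0.0000 0.0000 0.0000 0.0000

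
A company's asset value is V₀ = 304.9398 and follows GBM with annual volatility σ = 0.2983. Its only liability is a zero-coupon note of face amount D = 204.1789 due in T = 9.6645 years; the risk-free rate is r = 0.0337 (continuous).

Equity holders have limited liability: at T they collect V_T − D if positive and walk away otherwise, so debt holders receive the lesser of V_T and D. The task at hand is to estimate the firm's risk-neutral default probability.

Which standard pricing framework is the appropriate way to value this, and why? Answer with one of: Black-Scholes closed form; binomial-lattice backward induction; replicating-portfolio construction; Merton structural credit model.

framework: Merton structural credit model

Key observation: the data describe a firm's assets (V₀ = 304.9398, GBM) and a single zero-coupon debt of face 204.1789, so credit quantities follow from equity-as-call in the structural model.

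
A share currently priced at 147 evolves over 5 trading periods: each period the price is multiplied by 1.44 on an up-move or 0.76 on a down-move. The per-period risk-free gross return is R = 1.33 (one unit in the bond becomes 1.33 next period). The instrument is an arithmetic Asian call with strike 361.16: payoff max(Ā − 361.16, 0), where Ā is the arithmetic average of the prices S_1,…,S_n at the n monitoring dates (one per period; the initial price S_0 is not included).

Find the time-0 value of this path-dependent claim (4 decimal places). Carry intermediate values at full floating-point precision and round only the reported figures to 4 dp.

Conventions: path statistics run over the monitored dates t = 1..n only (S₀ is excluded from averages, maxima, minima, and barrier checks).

With p* = (R−d)/(u−d) = 0.8382, sum probability × payoff across the paths and divide by R^5.
Enumerate all 2^5 = 32 price paths (U = up ×1.44, D = down ×0.76); each path with k up-moves has probability p*^k·(1−p*)^(5−k).
DDDDD: Ā=69.4943, payoff=0.0000, prob=0.000111
UDDDD: Ā=131.6733, payoff=0.0000, prob=0.000574
DUDDD: Ā=111.6813, payoff=0.0000, prob=0.000574
UUDDD: Ā=211.6067, payoff=0.0000, prob=0.002974
DDUDD: Ā=96.4874, payoff=0.0000, prob=0.000574
UDUDD: Ā=182.8183, payoff=0.0000, prob=0.002974
DUUDD: Ā=162.8263, payoff=0.0000, prob=0.002974
UUUDD: Ā=308.5129, payoff=0.0000, prob=0.015412
DDDUD: Ā=84.9400, payoff=0.0000, prob=0.000574
UDDUD: Ā=160.9390, payoff=0.0000, prob=0.002974
DUDUD: Ā=140.9470, payoff=0.0000, prob=0.002974
UUDUD: Ā=267.0575, payoff=0.0000, prob=0.015412
DDUUD: Ā=125.7531, payoff=0.0000, prob=0.002974
UDUUD: Ā=238.2690, payoff=0.0000, prob=0.015412
DUUUD: Ā=218.2770, payoff=0.0000, prob=0.015412
UUUUD: Ā=413.5775, payoff=52.4175, prob=0.079863
DDDDU: Ā=76.1640, payoff=0.0000, prob=0.000574
UDDDU: Ā=144.3108, payoff=0.0000, prob=0.002974
DUDDU: Ā=124.3188, payoff=0.0000, prob=0.002974
UUDDU: Ā=235.5514, payoff=0.0000, prob=0.015412
DDUDU: Ā=109.1249, payoff=0.0000, prob=0.002974
UDUDU: Ā=206.7629, payoff=0.0000, prob=0.015412
DUUDU: Ā=186.7709, payoff=0.0000, prob=0.015412
UUUDU: Ā=353.8817, payoff=0.0000, prob=0.079863
DDDUU: Ā=97.5775, payoff=0.0000, prob=0.002974
UDDUU: Ā=184.8837, payoff=0.0000, prob=0.015412
DUDUU: Ā=164.8917, payoff=0.0000, prob=0.015412
UUDUU: Ā=312.4263, payoff=0.0000, prob=0.079863
DDUUU: Ā=149.6977, payoff=0.0000, prob=0.015412
UDUUU: Ā=283.6378, payoff=0.0000, prob=0.079863
DUUUU: Ā=263.6458, payoff=0.0000, prob=0.079863
UUUUU: Ā=499.5394, payoff=138.3794, prob=0.413837
Price = Σ prob·payoff / R^5 = 61.452822 / 4.161580 = 14.7667

price = 14.7667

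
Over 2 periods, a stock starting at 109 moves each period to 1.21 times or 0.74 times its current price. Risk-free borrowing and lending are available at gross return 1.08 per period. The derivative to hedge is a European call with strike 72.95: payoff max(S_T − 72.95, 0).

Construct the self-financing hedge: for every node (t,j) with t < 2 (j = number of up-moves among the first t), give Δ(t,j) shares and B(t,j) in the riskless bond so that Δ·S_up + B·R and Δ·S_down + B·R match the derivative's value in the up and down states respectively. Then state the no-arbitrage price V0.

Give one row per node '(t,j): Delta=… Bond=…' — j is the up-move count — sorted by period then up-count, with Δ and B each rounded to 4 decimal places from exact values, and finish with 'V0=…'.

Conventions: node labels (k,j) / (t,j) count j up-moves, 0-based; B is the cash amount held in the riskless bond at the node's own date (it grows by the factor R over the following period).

(0,0): Delta=0.9337 Bond=-54.4467
(1,0): Delta=0.6502 Bond=-35.9337
(1,1): Delta=1.0000 Bond=-67.5463
V0=47.3270

Under the risk-neutral measure, an up-move has probability p* = (R−d)/(u−d) = 0.7234 and values discount at R = 1.08.
At maturity the claim pays: V(2,0)=0.0000, V(2,1)=24.6486, V(2,2)=86.6369
(1,0): S=80.6600. Δ = (V_up−V_dn)/(S_up−S_dn) = (24.6486−0.0000)/(97.5986−59.6884) = 0.6502. V = [p*·24.6486 + (1−p*)·0.0000]/1.08 = 16.5101. B = V − Δ·S = -35.9337.
(1,1): S=131.8900. Δ = (V_up−V_dn)/(S_up−S_dn) = (86.6369−24.6486)/(159.5869−97.5986) = 1.0000. V = [p*·86.6369 + (1−p*)·24.6486]/1.08 = 64.3437. B = V − Δ·S = -67.5463.
(0,0): S=109.0000. Δ = (V_up−V_dn)/(S_up−S_dn) = (64.3437−16.5101)/(131.8900−80.6600) = 0.9337. V = [p*·64.3437 + (1−p*)·16.5101]/1.08 = 47.3270. B = V − Δ·S = -54.4467.
Sanity check at the root: Δ(0,0)·S0 + B(0,0) reproduces V0 = 47.3270.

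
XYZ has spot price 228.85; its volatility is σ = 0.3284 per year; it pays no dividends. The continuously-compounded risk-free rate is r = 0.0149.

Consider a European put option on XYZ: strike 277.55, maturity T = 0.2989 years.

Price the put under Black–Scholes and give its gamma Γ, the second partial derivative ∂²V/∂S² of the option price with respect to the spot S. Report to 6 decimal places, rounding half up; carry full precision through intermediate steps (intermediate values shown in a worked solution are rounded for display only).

price = 50.876055
Γ = 0.006124

σ√T = 0.3284·√0.2989 = 0.179542
d₁ = (ln(S/K) + (r+σ²/2)T) / (σ√T) = (ln(228.85/277.55) + (0.0149+0.3284²/2)·0.2989) / 0.179542 = (-0.192934 + 0.020571) / 0.179542 = -0.960015
d₂ = d₁ − σ√T = -0.960015 − 0.179542 = -1.139557
e^{−rT} = 0.995556
N(−d₁) = 0.831476,  N(−d₂) = 0.872765
Put price V = K·e^{−rT}·N(−d₂) − S·N(−d₁) = 241.159382 − 190.283327 = 50.876055
φ(d₁) = (1/√(2π))·e^{−d₁²/2} = 0.251641
Γ = φ(d₁) / (S·σ·√T) = 0.006124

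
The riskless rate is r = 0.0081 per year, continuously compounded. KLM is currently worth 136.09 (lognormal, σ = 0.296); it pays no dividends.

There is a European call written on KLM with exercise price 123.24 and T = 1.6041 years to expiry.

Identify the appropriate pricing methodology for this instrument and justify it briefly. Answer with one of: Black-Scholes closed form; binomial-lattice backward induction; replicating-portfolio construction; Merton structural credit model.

Key observation: the strike-123.24 call on KLM is European-exercise on a continuously-modelled lognormal underlying, so its value is a single closed-form evaluation.

framework: Black-Scholes closed form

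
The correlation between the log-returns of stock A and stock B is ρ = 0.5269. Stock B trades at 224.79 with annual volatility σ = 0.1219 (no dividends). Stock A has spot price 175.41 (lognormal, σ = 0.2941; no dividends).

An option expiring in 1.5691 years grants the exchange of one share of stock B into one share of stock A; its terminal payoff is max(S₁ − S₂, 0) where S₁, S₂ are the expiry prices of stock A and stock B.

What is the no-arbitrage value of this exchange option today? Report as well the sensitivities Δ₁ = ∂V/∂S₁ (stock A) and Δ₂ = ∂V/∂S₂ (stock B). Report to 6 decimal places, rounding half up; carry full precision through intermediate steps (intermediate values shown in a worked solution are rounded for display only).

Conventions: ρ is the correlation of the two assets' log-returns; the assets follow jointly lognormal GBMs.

exchange price = 7.679502
Δ1 = 0.265194
Δ2 = -0.172775

σ_eff = √(σ₁² + σ₂² − 2ρσ₁σ₂) = √(0.2941² + 0.1219² − 2·0.5269·0.2941·0.1219) = 0.252141
d₁ = (ln(S₁/S₂) + (q₂ − q₁ + σ_eff²/2)T) / (σ_eff√T) = (ln(175.41/224.79) + (0.0 − 0.0 + 0.031787)·1.5691) / 0.315841 = -0.627414
d₂ = d₁ − σ_eff√T = -0.627414 − 0.315841 = -0.943255
N(d₁) = 0.265194,  N(d₂) = 0.172775
V = S₁·e^{−q₁T}·N(d₁) − S₂·e^{−q₂T}·N(d₂) = 46.517661 − 38.838159 = 7.679502
Key observation: pricing in stock B-units makes this a unit-strike call on the ratio S₁/S₂ — the risk-free rate cancels and cannot affect the value.
Δ₁ = e^{−q₁T}·N(d₁) = 0.265194;  Δ₂ = −e^{−q₂T}·N(d₂) = -0.172775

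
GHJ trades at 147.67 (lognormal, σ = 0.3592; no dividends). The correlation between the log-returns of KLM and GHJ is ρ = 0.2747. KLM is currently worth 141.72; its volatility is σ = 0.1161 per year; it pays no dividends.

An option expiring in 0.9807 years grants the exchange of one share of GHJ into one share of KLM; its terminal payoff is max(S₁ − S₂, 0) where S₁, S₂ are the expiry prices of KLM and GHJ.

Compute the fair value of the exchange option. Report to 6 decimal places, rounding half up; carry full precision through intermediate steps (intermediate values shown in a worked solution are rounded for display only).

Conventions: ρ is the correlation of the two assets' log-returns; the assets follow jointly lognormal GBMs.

σ_eff = √(σ₁² + σ₂² − 2ρσ₁σ₂) = √(0.1161² + 0.3592² − 2·0.2747·0.1161·0.3592) = 0.345821
d₁ = (ln(S₁/S₂) + (q₂ − q₁ + σ_eff²/2)T) / (σ_eff√T) = (ln(141.72/147.67) + (0.0 − 0.0 + 0.059796)·0.9807) / 0.342468 = 0.051144
d₂ = d₁ − σ_eff√T = 0.051144 − 0.342468 = -0.291323
N(d₁) = 0.520395,  N(d₂) = 0.385402
V = S₁·e^{−q₁T}·N(d₁) − S₂·e^{−q₂T}·N(d₂) = 73.750337 − 56.912317 = 16.838021
Key observation: r never enters — measured in units of GHJ, the claim is a call on S₁/S₂ struck at 1, so only the dividend yields and σ_eff matter.

exchange price = 16.838021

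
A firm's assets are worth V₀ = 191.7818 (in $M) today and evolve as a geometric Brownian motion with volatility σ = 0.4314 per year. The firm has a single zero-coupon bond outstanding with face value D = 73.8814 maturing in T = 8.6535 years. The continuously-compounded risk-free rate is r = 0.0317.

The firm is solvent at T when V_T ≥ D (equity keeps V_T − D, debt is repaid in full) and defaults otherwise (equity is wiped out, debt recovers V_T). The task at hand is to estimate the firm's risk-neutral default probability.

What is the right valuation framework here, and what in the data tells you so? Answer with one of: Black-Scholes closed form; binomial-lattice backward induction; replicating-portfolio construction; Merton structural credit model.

Key observation: the asked-for credit quantity lives on the firm's capital structure — asset value, asset volatility, debt face 73.8814 — which is the structural model's domain.

framework: Merton structural credit model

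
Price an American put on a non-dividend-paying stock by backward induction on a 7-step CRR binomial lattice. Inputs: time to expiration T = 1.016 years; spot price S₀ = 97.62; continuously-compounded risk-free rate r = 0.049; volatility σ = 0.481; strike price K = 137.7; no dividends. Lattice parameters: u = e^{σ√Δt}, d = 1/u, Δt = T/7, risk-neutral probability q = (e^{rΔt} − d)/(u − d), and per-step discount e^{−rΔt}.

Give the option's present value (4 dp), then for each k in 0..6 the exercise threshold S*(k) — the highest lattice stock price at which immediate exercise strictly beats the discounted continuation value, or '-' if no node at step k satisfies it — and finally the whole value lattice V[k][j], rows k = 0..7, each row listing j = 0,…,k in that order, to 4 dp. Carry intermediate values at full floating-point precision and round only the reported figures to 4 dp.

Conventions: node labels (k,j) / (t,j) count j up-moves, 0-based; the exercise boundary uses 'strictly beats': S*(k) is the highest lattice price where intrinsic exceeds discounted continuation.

price = 44.8448
boundary = - - 67.6660 81.2745 67.6660 81.2745 97.6200
tree:
44.8448
56.9736 32.0438
70.0340 43.3203 19.9971
81.3640 56.4255 29.4116 9.8377
90.7969 70.0340 41.7021 16.1985 2.9182
98.6503 81.3640 56.4255 25.9710 5.5841 0.0000
105.1888 90.7969 70.0340 40.0800 10.6855 0.0000 0.0000
110.6325 98.6503 81.3640 56.4255 20.4472 0.0000 0.0000 0.0000

Δt=0.14514, u=1.20111, d=0.83256, q=0.47368, disc=e^(-rΔt)=0.99291
k=7 terminal: V=max(K-S,0) → 110.6325 98.6503 81.3640 56.4255 20.4472 0.0000 0.0000 0.0000
k=6: j=0 S=32.5112 intr=105.1888 cont=104.2129 V=105.1888[EX]; j=1 S=46.9031 intr=90.7969 cont=89.8210 V=90.7969[EX]; j=2 S=67.6660 intr=70.0340 cont=69.0582 V=70.0340[EX]; j=3 S=97.6200 intr=40.0800 cont=39.1042 V=40.0800[EX]; j=4 S=140.8339 intr=0.0000 cont=10.6855 V=10.6855[hold]; j=5 S=203.1776 intr=0.0000 cont=0.0000 V=0.0000[hold]; j=6 S=293.1193 intr=0.0000 cont=0.0000 V=0.0000[hold]  S*(6)=97.6200
k=5: j=0 S=39.0497 intr=98.6503 cont=97.6745 V=98.6503[EX]; j=1 S=56.3360 intr=81.3640 cont=80.3882 V=81.3640[EX]; j=2 S=81.2745 intr=56.4255 cont=55.4496 V=56.4255[EX]; j=3 S=117.2528 intr=20.4472 cont=25.9710 V=25.9710[hold]; j=4 S=169.1576 intr=0.0000 cont=5.5841 V=5.5841[hold]; j=5 S=244.0395 intr=0.0000 cont=0.0000 V=0.0000[hold]  S*(5)=81.2745
k=4: j=0 S=46.9031 intr=90.7969 cont=89.8210 V=90.7969[EX]; j=1 S=67.6660 intr=70.0340 cont=69.0582 V=70.0340[EX]; j=2 S=97.6200 intr=40.0800 cont=41.7021 V=41.7021[hold]; j=3 S=140.8339 intr=0.0000 cont=16.1985 V=16.1985[hold]; j=4 S=203.1776 intr=0.0000 cont=2.9182 V=2.9182[hold]  S*(4)=67.6660
k=3: j=0 S=56.3360 intr=81.3640 cont=80.3882 V=81.3640[EX]; j=1 S=81.2745 intr=56.4255 cont=56.2125 V=56.4255[EX]; j=2 S=117.2528 intr=20.4472 cont=29.4116 V=29.4116[hold]; j=3 S=169.1576 intr=0.0000 cont=9.8377 V=9.8377[hold]  S*(3)=81.2745
k=2: j=0 S=67.6660 intr=70.0340 cont=69.0582 V=70.0340[EX]; j=1 S=97.6200 intr=40.0800 cont=43.3203 V=43.3203[hold]; j=2 S=140.8339 intr=0.0000 cont=19.9971 V=19.9971[hold]  S*(2)=67.6660
k=1: j=0 S=81.2745 intr=56.4255 cont=56.9736 V=56.9736[hold]; j=1 S=117.2528 intr=20.4472 cont=32.0438 V=32.0438[hold]  S*(1)=-
k=0: j=0 S=97.6200 intr=40.0800 cont=44.8448 V=44.8448[hold]  S*(0)=-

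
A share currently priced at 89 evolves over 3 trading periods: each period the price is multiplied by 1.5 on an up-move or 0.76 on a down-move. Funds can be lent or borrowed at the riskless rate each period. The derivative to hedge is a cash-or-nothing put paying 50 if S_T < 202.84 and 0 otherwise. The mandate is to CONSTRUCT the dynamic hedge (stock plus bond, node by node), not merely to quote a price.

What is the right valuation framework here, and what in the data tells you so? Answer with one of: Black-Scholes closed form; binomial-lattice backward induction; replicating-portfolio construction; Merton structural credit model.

Key observation: what is demanded is not a single number but the (Δ, B) position at each node of the 1.5/0.76 tree starting at 89; constructing those positions is the replicating-portfolio method.

framework: replicating-portfolio construction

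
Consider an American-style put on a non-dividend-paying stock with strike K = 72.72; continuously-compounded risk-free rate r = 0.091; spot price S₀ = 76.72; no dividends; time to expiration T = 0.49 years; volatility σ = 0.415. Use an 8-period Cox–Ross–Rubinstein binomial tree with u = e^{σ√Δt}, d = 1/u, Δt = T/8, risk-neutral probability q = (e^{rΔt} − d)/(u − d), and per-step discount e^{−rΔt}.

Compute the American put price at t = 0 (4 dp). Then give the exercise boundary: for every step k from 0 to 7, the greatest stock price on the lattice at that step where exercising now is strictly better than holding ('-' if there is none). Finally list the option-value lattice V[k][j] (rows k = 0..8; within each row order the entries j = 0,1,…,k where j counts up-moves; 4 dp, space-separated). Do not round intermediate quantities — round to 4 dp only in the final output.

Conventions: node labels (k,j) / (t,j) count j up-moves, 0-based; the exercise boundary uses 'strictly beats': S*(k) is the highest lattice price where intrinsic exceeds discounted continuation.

price = 5.6466
boundary = - - - - 50.8731 56.3758 50.8731 56.3758
tree:
5.6466
8.3412 3.0311
11.9442 4.8528 1.2541
16.4943 7.5546 2.2213 0.3067
21.8469 11.3577 3.8585 0.6187 0.0000
26.8126 16.3442 6.5279 1.2482 0.0000 0.0000
31.2936 21.8469 10.6353 2.5179 0.0000 0.0000 0.0000
35.3372 26.8126 16.3442 5.0792 0.0000 0.0000 0.0000 0.0000
38.9861 31.2936 21.8469 10.2462 0.0000 0.0000 0.0000 0.0000 0.0000

params: Δt=0.06125 u=1.10817 d=0.90239 q=0.50151 e^(-rΔt)=0.99444
t_8 payoffs: 38.9861 31.2936 21.8469 10.2462 0.0000 0.0000 0.0000 0.0000 0.0000
t_7: node(7,0) S=37.3828 payoff=35.3372 vs cont=34.9330 → 35.3372 [stop]  node(7,1) S=45.9074 payoff=26.8126 vs cont=26.4084 → 26.8126 [stop]  node(7,2) S=56.3758 payoff=16.3442 vs cont=15.9400 → 16.3442 [stop]  node(7,3) S=69.2314 payoff=3.4886 vs cont=5.0792 → 5.0792 [wait]  node(7,4) S=85.0186 payoff=0.0000 vs cont=0.0000 → 0.0000 [wait]  node(7,5) S=104.4057 payoff=0.0000 vs cont=0.0000 → 0.0000 [wait]  node(7,6) S=128.2137 payoff=0.0000 vs cont=0.0000 → 0.0000 [wait]  node(7,7) S=157.4508 payoff=0.0000 vs cont=0.0000 → 0.0000 [wait]  ⇒ S*(7)=56.3758
t_6: node(6,0) S=41.4264 payoff=31.2936 vs cont=30.8894 → 31.2936 [stop]  node(6,1) S=50.8731 payoff=21.8469 vs cont=21.4428 → 21.8469 [stop]  node(6,2) S=62.4738 payoff=10.2462 vs cont=10.6353 → 10.6353 [wait]  node(6,3) S=76.7200 payoff=0.0000 vs cont=2.5179 → 2.5179 [wait]  node(6,4) S=94.2148 payoff=0.0000 vs cont=0.0000 → 0.0000 [wait]  node(6,5) S=115.6989 payoff=0.0000 vs cont=0.0000 → 0.0000 [wait]  node(6,6) S=142.0822 payoff=0.0000 vs cont=0.0000 → 0.0000 [wait]  ⇒ S*(6)=50.8731
t_5: node(5,0) S=45.9074 payoff=26.8126 vs cont=26.4084 → 26.8126 [stop]  node(5,1) S=56.3758 payoff=16.3442 vs cont=16.1340 → 16.3442 [stop]  node(5,2) S=69.2314 payoff=3.4886 vs cont=6.5279 → 6.5279 [wait]  node(5,3) S=85.0186 payoff=0.0000 vs cont=1.2482 → 1.2482 [wait]  node(5,4) S=104.4057 payoff=0.0000 vs cont=0.0000 → 0.0000 [wait]  node(5,5) S=128.2137 payoff=0.0000 vs cont=0.0000 → 0.0000 [wait]  ⇒ S*(5)=56.3758
t_4: node(4,0) S=50.8731 payoff=21.8469 vs cont=21.4428 → 21.8469 [stop]  node(4,1) S=62.4738 payoff=10.2462 vs cont=11.3577 → 11.3577 [wait]  node(4,2) S=76.7200 payoff=0.0000 vs cont=3.8585 → 3.8585 [wait]  node(4,3) S=94.2148 payoff=0.0000 vs cont=0.6187 → 0.6187 [wait]  node(4,4) S=115.6989 payoff=0.0000 vs cont=0.0000 → 0.0000 [wait]  ⇒ S*(4)=50.8731
t_3: node(3,0) S=56.3758 payoff=16.3442 vs cont=16.4943 → 16.4943 [wait]  node(3,1) S=69.2314 payoff=3.4886 vs cont=7.5546 → 7.5546 [wait]  node(3,2) S=85.0186 payoff=0.0000 vs cont=2.2213 → 2.2213 [wait]  node(3,3) S=104.4057 payoff=0.0000 vs cont=0.3067 → 0.3067 [wait]  ⇒ S*(3)=-
t_2: node(2,0) S=62.4738 payoff=10.2462 vs cont=11.9442 → 11.9442 [wait]  node(2,1) S=76.7200 payoff=0.0000 vs cont=4.8528 → 4.8528 [wait]  node(2,2) S=94.2148 payoff=0.0000 vs cont=1.2541 → 1.2541 [wait]  ⇒ S*(2)=-
t_1: node(1,0) S=69.2314 payoff=3.4886 vs cont=8.3412 → 8.3412 [wait]  node(1,1) S=85.0186 payoff=0.0000 vs cont=3.0311 → 3.0311 [wait]  ⇒ S*(1)=-
t_0: node(0,0) S=76.7200 payoff=0.0000 vs cont=5.6466 → 5.6466 [wait]  ⇒ S*(0)=-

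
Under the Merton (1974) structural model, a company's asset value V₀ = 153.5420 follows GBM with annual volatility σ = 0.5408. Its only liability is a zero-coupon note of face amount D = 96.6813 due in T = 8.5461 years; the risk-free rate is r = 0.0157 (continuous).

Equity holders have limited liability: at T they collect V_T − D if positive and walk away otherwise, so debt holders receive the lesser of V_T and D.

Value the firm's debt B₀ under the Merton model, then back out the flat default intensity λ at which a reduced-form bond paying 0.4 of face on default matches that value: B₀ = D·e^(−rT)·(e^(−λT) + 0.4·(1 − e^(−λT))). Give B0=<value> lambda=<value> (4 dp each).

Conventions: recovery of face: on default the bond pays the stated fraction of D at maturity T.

B0=47.3694 lambda=0.1544

With assets at 153.5420 and a single debt payment of 96.6813 at 8.5461 years:
d₁ = [ln(V₀/D) + (r + σ²/2)T] / (σ√T)
   = [ln(153.5420/96.6813) + (0.0157 + 0.5·0.5408²)·8.5461] / (0.5408·√8.5461)
   = [0.462554 + 1.383890] / 1.580959 = 1.167926
d₂ = d₁ − σ√T = 1.167926 − 1.580959 = -0.413033
N(d₁) = 0.878582,  N(d₂) = 0.339791,  e^(−rT) = 0.874438
E₀ = V₀·N(d₁) − D·e^(−rT)·N(d₂)
   = 153.5420·0.878582 − 96.6813·0.874438·0.339791 = 106.172632
B₀ = V₀ − E₀ = 153.5420 − 106.172632 = 47.369368
e^(−λT) = (B₀·e^(rT)/D − 0.4)/(1 − 0.4) = (47.3694·1.143592/96.6813 − 0.4)/0.6 = 0.26717894
λ = −ln(0.26717894)/8.5461 = 0.154437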